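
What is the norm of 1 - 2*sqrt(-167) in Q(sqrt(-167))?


N(a + b*sqrt(d)) = a^2 - d*b^2
= (1)^2 - (-167)*(-2)^2
= 1 + 668
= 669

669


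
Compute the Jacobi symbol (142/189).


Compute (142/189) via quadratic reciprocity:
  pull out 2: (2/189) = -1  (since 189 mod 8 = 5)
  reciprocity: (71/189) -> +(189/71)
  reduce: (47/71)
  reciprocity: (47/71) -> -(71/47)
  reduce: (24/47)
  pull out 2: (2/47) = +1  (since 47 mod 8 = 7)
  pull out 2: (2/47) = +1  (since 47 mod 8 = 7)
  pull out 2: (2/47) = +1  (since 47 mod 8 = 7)
  reciprocity: (3/47) -> -(47/3)
  reduce: (2/3)
  pull out 2: (2/3) = -1  (since 3 mod 8 = 3)
  (1/3) = 1
Product of signs = 1

1


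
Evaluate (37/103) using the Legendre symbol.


p = 103 is prime, so compute (37/103) with the reciprocity algorithm (Jacobi-symbol steps: pull out 2s via (2/n), flip via reciprocity, reduce):
  reciprocity: (37/103) -> +(103/37)
  reduce: (29/37)
  reciprocity: (29/37) -> +(37/29)
  reduce: (8/29)
  pull out 2: (2/29) = -1  (since 29 mod 8 = 5)
  pull out 2: (2/29) = -1  (since 29 mod 8 = 5)
  pull out 2: (2/29) = -1  (since 29 mod 8 = 5)
  (1/29) = 1
Product of signs = -1
(37/103) = -1

-1


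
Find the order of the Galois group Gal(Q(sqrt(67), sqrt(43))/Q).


The 2 square roots of distinct primes are multiplicatively independent over Q,
so [K:Q] = 2^2 and Gal(K/Q) is isomorphic to (Z/2Z)^2.
|Gal| = 2^2 = 4

4


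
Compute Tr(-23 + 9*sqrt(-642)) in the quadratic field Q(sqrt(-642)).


Tr(a + b*sqrt(d)) = (a + b*sqrt(d)) + (a - b*sqrt(d)) = 2a
= 2 * (-23)
= -46

-46


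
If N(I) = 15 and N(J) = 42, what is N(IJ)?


N(IJ) = N(I) * N(J)
= 15 * 42
= 630

630


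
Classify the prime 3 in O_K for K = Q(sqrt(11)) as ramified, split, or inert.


K = Q(sqrt(11)). Since d mod 4 = 3, disc(K) = 44.
Check p | disc: 44 mod 3 = 2.
p does not divide disc. Compute Legendre symbol (d/p):
2^((3-1)/2) mod 3 = -1
(d/p) = -1, so p is inert: (p) stays prime with e=1, f=2, g=1.
Therefore p is inert.

inert


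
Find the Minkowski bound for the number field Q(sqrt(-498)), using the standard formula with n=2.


d = -498, d mod 4 = 2, so disc(K) = 4d = -1992; |disc(K)| = 1992
Imaginary quadratic field, so n = 2, s = r2 = 1, r1 = 0
M = (n!/n^n) * (4/pi)^s * sqrt(|disc(K)|) = (2!/2^2) * (4/pi)^1 * sqrt(1992)
= 0.5 * 1.273240 * 44.631827
= 28.4135

28.4135


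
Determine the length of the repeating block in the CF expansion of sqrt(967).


Run the CF algorithm for sqrt(967).
a_0 = floor(sqrt(967)) = 31; set m_0=0, q_0=1.
Recurrence: m' = q*a - m,  q' = (d - m'^2)/q,  a' = floor((a_0 + m')/q').
  step 1: m=31, q=6, a=10
  step 2: m=29, q=21, a=2
  step 3: m=13, q=38, a=1
  step 4: m=25, q=9, a=6
  step 5: m=29, q=14, a=4
  step 6: m=27, q=17, a=3
  step 7: m=24, q=23, a=2
  step 8: m=22, q=21, a=2
  step 9: m=20, q=27, a=1
  step 10: m=7, q=34, a=1
  step 11: m=27, q=7, a=8
  step 12: m=29, q=18, a=3
  step 13: m=25, q=19, a=2
  step 14: m=13, q=42, a=1
  step 15: m=29, q=3, a=20
  step 16: m=31, q=2, a=31
  step 17: m=31, q=3, a=20
  step 18: m=29, q=42, a=1
  step 19: m=13, q=19, a=2
  step 20: m=25, q=18, a=3
  step 21: m=29, q=7, a=8
  step 22: m=27, q=34, a=1
  step 23: m=7, q=27, a=1
  step 24: m=20, q=21, a=2
  step 25: m=22, q=23, a=2
  step 26: m=24, q=17, a=3
  step 27: m=27, q=14, a=4
  step 28: m=29, q=9, a=6
  step 29: m=25, q=38, a=1
  step 30: m=13, q=21, a=2
  step 31: m=29, q=6, a=10
  step 32: m=31, q=1, a=62
a_32 = 2*a_0 = 62, so the period closes here.
sqrt(967) = [31; 10, 2, 1, 6, 4, 3, 2, 2, 1, 1, 8, 3, 2, 1, 20, 31, 20, 1, 2, 3, 8, 1, 1, 2, 2, 3, 4, 6, 1, 2, 10, 62]
Period length = 32

32


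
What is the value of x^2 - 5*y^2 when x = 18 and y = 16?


x^2 - d*y^2
= 18^2 - 5*16^2
= 324 - 1280
= -956

-956


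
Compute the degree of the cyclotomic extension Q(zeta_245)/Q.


The degree equals Euler's totient phi(245).
245 = 5 * 7^2
phi(245) = 168

168


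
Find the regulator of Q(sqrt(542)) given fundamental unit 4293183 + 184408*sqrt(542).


epsilon = 4293183 + 184408*sqrt(542)
= 8.5864e+06
R = ln(8.5864e+06)
= 15.9657

15.9657


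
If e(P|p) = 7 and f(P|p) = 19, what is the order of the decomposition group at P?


|D_P| = e * f
= 7 * 19
= 133

133


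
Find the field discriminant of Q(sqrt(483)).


For K = Q(sqrt(d)) with d squarefree: disc(K) = d if d = 1 mod 4, and disc(K) = 4d if d = 2 or 3 mod 4.
Here d = 483, and d mod 4 = 3.
d = 3 mod 4, not 1 (O_K = Z[sqrt(d)]), so disc(K) = 4d = 4 * (483) = 1932

1932


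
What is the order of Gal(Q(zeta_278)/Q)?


|Gal(Q(zeta_278)/Q)| = phi(278)
= 138

138


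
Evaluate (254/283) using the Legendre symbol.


p = 283 is prime, so compute (254/283) with the reciprocity algorithm (Jacobi-symbol steps: pull out 2s via (2/n), flip via reciprocity, reduce):
  pull out 2: (2/283) = -1  (since 283 mod 8 = 3)
  reciprocity: (127/283) -> -(283/127)
  reduce: (29/127)
  reciprocity: (29/127) -> +(127/29)
  reduce: (11/29)
  reciprocity: (11/29) -> +(29/11)
  reduce: (7/11)
  reciprocity: (7/11) -> -(11/7)
  reduce: (4/7)
  pull out 2: (2/7) = +1  (since 7 mod 8 = 7)
  pull out 2: (2/7) = +1  (since 7 mod 8 = 7)
  (1/7) = 1
Product of signs = -1
(254/283) = -1

-1


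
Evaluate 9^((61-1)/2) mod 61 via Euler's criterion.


p = 61 is prime and the exponent is (p-1)/2 = 30, so by Euler's criterion 9^30 = (9/61) = +1 or -1 mod 61.
Compute by square-and-multiply:
  30 = 16 + 8 + 4 + 2 (binary 11110)
  Repeated squaring mod 61: 9^1 = 9, 9^2 = 20, 9^4 = 34, 9^8 = 58, 9^16 = 9
  9^30 = 9^16 * 9^8 * 9^4 * 9^2 = 9 * 58 * 34 * 20 mod 61
    9 * 58 = 522 = 34 mod 61
    34 * 34 = 1156 = 58 mod 61
    58 * 20 = 1160 = 1 mod 61
  9^30 = 1 mod 61
Result 1: 9 is a quadratic residue mod 61.
9^30 mod 61 = 1

1


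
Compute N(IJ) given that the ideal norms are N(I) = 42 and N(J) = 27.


N(IJ) = N(I) * N(J)
= 42 * 27
= 1134

1134


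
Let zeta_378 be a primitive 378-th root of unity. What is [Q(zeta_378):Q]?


The degree equals Euler's totient phi(378).
378 = 2 * 3^3 * 7
phi(378) = 108

108


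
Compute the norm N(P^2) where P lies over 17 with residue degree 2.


N(P^a) = p^(a*f)
= 17^(2*2)
= 17^4
= 83521

83521


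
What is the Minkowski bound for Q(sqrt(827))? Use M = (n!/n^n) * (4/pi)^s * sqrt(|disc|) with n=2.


d = 827, d mod 4 = 3, so disc(K) = 4d = 3308; |disc(K)| = 3308
Real quadratic field, so n = 2, s = r2 = 0, r1 = 2
M = (n!/n^n) * (4/pi)^s * sqrt(|disc(K)|) = (2!/2^2) * (4/pi)^0 * sqrt(3308)
= 0.5 * 1.000000 * 57.515215
= 28.7576

28.7576


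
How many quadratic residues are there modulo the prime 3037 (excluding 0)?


For prime p, the number of non-zero quadratic residues is (p-1)/2.
= (3037-1)/2
= 1518

1518


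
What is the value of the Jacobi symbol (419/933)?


Compute (419/933) via quadratic reciprocity:
  reciprocity: (419/933) -> +(933/419)
  reduce: (95/419)
  reciprocity: (95/419) -> -(419/95)
  reduce: (39/95)
  reciprocity: (39/95) -> -(95/39)
  reduce: (17/39)
  reciprocity: (17/39) -> +(39/17)
  reduce: (5/17)
  reciprocity: (5/17) -> +(17/5)
  reduce: (2/5)
  pull out 2: (2/5) = -1  (since 5 mod 8 = 5)
  (1/5) = 1
Product of signs = -1

-1


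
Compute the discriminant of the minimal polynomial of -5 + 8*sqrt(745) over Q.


The element -5 + 8*sqrt(745) has minimal polynomial:
x^2 + 10*x - 47655
Discriminant = (10)^2 - 4*(-47655)
= 100 + 190620
= 190720

190720


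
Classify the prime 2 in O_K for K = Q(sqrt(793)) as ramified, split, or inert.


K = Q(sqrt(793)). Since d mod 4 = 1, disc(K) = 793.
Check p | disc: 793 mod 2 = 1.
p=2 does not divide disc (d is 1 mod 4). 2 splits iff d = 1 mod 8.
d mod 8 = 1, so (d/2) = 1.
(d/p) = 1, so p splits: (p) = P*P' with e=1, f=1, g=2.
Therefore p is split.

split


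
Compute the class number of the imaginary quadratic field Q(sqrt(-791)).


K = Q(sqrt(-791)). d mod 4 = 1, so D = disc(K) = d = -791
h(K) equals the number of primitive reduced positive-definite forms (a, b, c) = a*x^2 + b*x*y + c*y^2 with b^2 - 4ac = D,
where reduced means |b| <= a <= c, with b >= 0 whenever |b| = a or a = c, and primitive means gcd(a, b, c) = 1.
Reduced forces 3a^2 <= |D| = 791, so 1 <= a <= 16; b must have the parity of D, and c = (b^2 - D)/(4a) must be an integer >= a.
Enumerate a = 1..16, b in [-a, a]:
  a=1: (1, 1, 198)  [1]
  a=2: (2, -1, 99), (2, 1, 99)  [2]
  a=3: (3, -1, 66), (3, 1, 66)  [2]
  a=4: (4, -3, 50), (4, 3, 50)  [2]
  a=5: (5, -3, 40), (5, 3, 40)  [2]
  a=6: (6, -5, 34), (6, -1, 33), (6, 1, 33), (6, 5, 34)  [4]
  a=7: (7, 7, 30)  [1]
  a=8: (8, -3, 25), (8, 3, 25)  [2]
  a=9: (9, -1, 22), (9, 1, 22)  [2]
  a=10: (10, -7, 21), (10, -3, 20), (10, 3, 20), (10, 7, 21)  [4]
  a=11: (11, -1, 18), (11, 1, 18)  [2]
  a=12: (12, -11, 19), (12, -5, 17), (12, 5, 17), (12, 11, 19)  [4]
  a=13: none
  a=14: (14, -7, 15), (14, 7, 15)  [2]
  a=15: (15, -13, 16), (15, 13, 16)  [2]
  a=16: none
Total reduced forms: 1 + 2 + 2 + 2 + 2 + 4 + 1 + 2 + 2 + 4 + 2 + 4 + 2 + 2 = 32
h = 32

32


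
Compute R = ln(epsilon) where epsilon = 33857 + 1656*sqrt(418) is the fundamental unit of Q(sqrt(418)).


epsilon = 33857 + 1656*sqrt(418)
= 67714.0000
R = ln(67714.0000)
= 11.1230

11.1230


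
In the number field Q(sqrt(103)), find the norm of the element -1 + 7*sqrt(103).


N(a + b*sqrt(d)) = a^2 - d*b^2
= (-1)^2 - (103)*(7)^2
= 1 - 5047
= -5046

-5046


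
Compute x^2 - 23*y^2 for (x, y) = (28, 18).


x^2 - d*y^2
= 28^2 - 23*18^2
= 784 - 7452
= -6668

-6668


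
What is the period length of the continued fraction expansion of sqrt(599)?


Run the CF algorithm for sqrt(599).
a_0 = floor(sqrt(599)) = 24; set m_0=0, q_0=1.
Recurrence: m' = q*a - m,  q' = (d - m'^2)/q,  a' = floor((a_0 + m')/q').
  step 1: m=24, q=23, a=2
  step 2: m=22, q=5, a=9
  step 3: m=23, q=14, a=3
  step 4: m=19, q=17, a=2
  step 5: m=15, q=22, a=1
  step 6: m=7, q=25, a=1
  step 7: m=18, q=11, a=3
  step 8: m=15, q=34, a=1
  step 9: m=19, q=7, a=6
  step 10: m=23, q=10, a=4
  step 11: m=17, q=31, a=1
  step 12: m=14, q=13, a=2
  step 13: m=12, q=35, a=1
  step 14: m=23, q=2, a=23
  step 15: m=23, q=35, a=1
  step 16: m=12, q=13, a=2
  step 17: m=14, q=31, a=1
  step 18: m=17, q=10, a=4
  step 19: m=23, q=7, a=6
  step 20: m=19, q=34, a=1
  step 21: m=15, q=11, a=3
  step 22: m=18, q=25, a=1
  step 23: m=7, q=22, a=1
  step 24: m=15, q=17, a=2
  step 25: m=19, q=14, a=3
  step 26: m=23, q=5, a=9
  step 27: m=22, q=23, a=2
  step 28: m=24, q=1, a=48
a_28 = 2*a_0 = 48, so the period closes here.
sqrt(599) = [24; 2, 9, 3, 2, 1, 1, 3, 1, 6, 4, 1, 2, 1, 23, 1, 2, 1, 4, 6, 1, 3, 1, 1, 2, 3, 9, 2, 48]
Period length = 28

28


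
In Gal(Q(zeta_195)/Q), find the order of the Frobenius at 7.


The Frobenius at p in Gal(Q(zeta_n)/Q) = (Z/nZ)* is the class of p, so its order is ord_195(7), the smallest k >= 1 with 7^k = 1 mod 195.
n = 195 = 3 * 5 * 13, phi(195) = 96; the order divides phi(n).
Divisors of 96: 1, 2, 3, 4, 6, 8, 12, 16, 24, 32, 48, 96
Repeated squaring mod 195: 7^1 = 7, 7^2 = 49, 7^4 = 61, 7^8 = 16, 7^16 = 61, 7^32 = 16, 7^64 = 61
Test divisors in increasing order:
  k=1: 7^1 = 7 mod 195
  k=2: 7^2 = 49 mod 195
  k=3: 7^3 = 49 * 7 = 148 mod 195
  k=4: 7^4 = 61 mod 195
  k=6: 7^6 = 61 * 49 = 64 mod 195
  k=8: 7^8 = 16 mod 195
  k=12: 7^12 = 16 * 61 = 1 mod 195  <- first divisor giving 1
Order = 12

12


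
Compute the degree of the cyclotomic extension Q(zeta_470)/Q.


The degree equals Euler's totient phi(470).
470 = 2 * 5 * 47
phi(470) = 184

184


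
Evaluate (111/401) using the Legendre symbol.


p = 401 is prime, so compute (111/401) with the reciprocity algorithm (Jacobi-symbol steps: pull out 2s via (2/n), flip via reciprocity, reduce):
  reciprocity: (111/401) -> +(401/111)
  reduce: (68/111)
  pull out 2: (2/111) = +1  (since 111 mod 8 = 7)
  pull out 2: (2/111) = +1  (since 111 mod 8 = 7)
  reciprocity: (17/111) -> +(111/17)
  reduce: (9/17)
  reciprocity: (9/17) -> +(17/9)
  reduce: (8/9)
  pull out 2: (2/9) = +1  (since 9 mod 8 = 1)
  pull out 2: (2/9) = +1  (since 9 mod 8 = 1)
  pull out 2: (2/9) = +1  (since 9 mod 8 = 1)
  (1/9) = 1
Product of signs = 1
(111/401) = 1

1


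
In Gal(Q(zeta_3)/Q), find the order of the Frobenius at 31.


The Frobenius at p in Gal(Q(zeta_n)/Q) = (Z/nZ)* is the class of p, so its order is ord_3(31), the smallest k >= 1 with 31^k = 1 mod 3.
n = 3 = 3, phi(3) = 2; the order divides phi(n).
Divisors of 2: 1, 2
Repeated squaring mod 3: 31^1 = 1, 31^2 = 1
Test divisors in increasing order:
  k=1: 31^1 = 1 mod 3  <- first divisor giving 1
Order = 1

1


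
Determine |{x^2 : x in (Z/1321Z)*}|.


For prime p, the number of non-zero quadratic residues is (p-1)/2.
= (1321-1)/2
= 660

660


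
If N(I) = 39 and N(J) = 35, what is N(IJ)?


N(IJ) = N(I) * N(J)
= 39 * 35
= 1365

1365


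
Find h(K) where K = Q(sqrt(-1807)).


K = Q(sqrt(-1807)). d mod 4 = 1, so D = disc(K) = d = -1807
h(K) equals the number of primitive reduced positive-definite forms (a, b, c) = a*x^2 + b*x*y + c*y^2 with b^2 - 4ac = D,
where reduced means |b| <= a <= c, with b >= 0 whenever |b| = a or a = c, and primitive means gcd(a, b, c) = 1.
Reduced forces 3a^2 <= |D| = 1807, so 1 <= a <= 24; b must have the parity of D, and c = (b^2 - D)/(4a) must be an integer >= a.
Enumerate a = 1..24, b in [-a, a]:
  a=1: (1, 1, 452)  [1]
  a=2: (2, -1, 226), (2, 1, 226)  [2]
  a=3: none
  a=4: (4, -1, 113), (4, 1, 113)  [2]
  a=5..7: none
  a=8: (8, -7, 58), (8, 7, 58)  [2]
  a=9..12: none
  a=13: (13, 13, 38)  [1]
  a=14..15: none
  a=16: (16, -7, 29), (16, 7, 29)  [2]
  a=17..18: none
  a=19: (19, -13, 26), (19, 13, 26)  [2]
  a=20..24: none
Total reduced forms: 1 + 2 + 2 + 2 + 1 + 2 + 2 = 12
h = 12

12


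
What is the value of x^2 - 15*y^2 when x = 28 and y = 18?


x^2 - d*y^2
= 28^2 - 15*18^2
= 784 - 4860
= -4076

-4076


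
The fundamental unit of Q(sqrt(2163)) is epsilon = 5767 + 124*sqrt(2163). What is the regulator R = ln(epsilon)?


epsilon = 5767 + 124*sqrt(2163)
= 11533.9999
R = ln(11533.9999)
= 9.3531

9.3531


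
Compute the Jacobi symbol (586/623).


Compute (586/623) via quadratic reciprocity:
  pull out 2: (2/623) = +1  (since 623 mod 8 = 7)
  reciprocity: (293/623) -> +(623/293)
  reduce: (37/293)
  reciprocity: (37/293) -> +(293/37)
  reduce: (34/37)
  pull out 2: (2/37) = -1  (since 37 mod 8 = 5)
  reciprocity: (17/37) -> +(37/17)
  reduce: (3/17)
  reciprocity: (3/17) -> +(17/3)
  reduce: (2/3)
  pull out 2: (2/3) = -1  (since 3 mod 8 = 3)
  (1/3) = 1
Product of signs = 1

1


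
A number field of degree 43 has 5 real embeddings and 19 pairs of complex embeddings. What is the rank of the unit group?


By Dirichlet's unit theorem:
rank = r1 + r2 - 1
= 5 + 19 - 1
= 23

23


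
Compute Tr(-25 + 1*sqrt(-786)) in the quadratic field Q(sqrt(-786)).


Tr(a + b*sqrt(d)) = (a + b*sqrt(d)) + (a - b*sqrt(d)) = 2a
= 2 * (-25)
= -50

-50


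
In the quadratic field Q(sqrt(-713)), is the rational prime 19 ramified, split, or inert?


K = Q(sqrt(-713)). Since d mod 4 = 3, disc(K) = -2852.
Check p | disc: -2852 mod 19 = 17.
p does not divide disc. Compute Legendre symbol (d/p):
9^((19-1)/2) mod 19 = 1
(d/p) = 1, so p splits: (p) = P*P' with e=1, f=1, g=2.
Therefore p is split.

split


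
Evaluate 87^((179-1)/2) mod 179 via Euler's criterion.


p = 179 is prime and the exponent is (p-1)/2 = 89, so by Euler's criterion 87^89 = (87/179) = +1 or -1 mod 179.
Compute by square-and-multiply:
  89 = 64 + 16 + 8 + 1 (binary 1011001)
  Repeated squaring mod 179: 87^1 = 87, 87^2 = 51, 87^4 = 95, 87^8 = 75, 87^16 = 76, 87^32 = 48, 87^64 = 156
  87^89 = 87^64 * 87^16 * 87^8 * 87^1 = 156 * 76 * 75 * 87 mod 179
    156 * 76 = 11856 = 42 mod 179
    42 * 75 = 3150 = 107 mod 179
    107 * 87 = 9309 = 1 mod 179
  87^89 = 1 mod 179
Result 1: 87 is a quadratic residue mod 179.
87^89 mod 179 = 1

1


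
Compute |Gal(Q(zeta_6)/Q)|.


|Gal(Q(zeta_6)/Q)| = phi(6)
= 2

2


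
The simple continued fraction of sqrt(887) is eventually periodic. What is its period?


Run the CF algorithm for sqrt(887).
a_0 = floor(sqrt(887)) = 29; set m_0=0, q_0=1.
Recurrence: m' = q*a - m,  q' = (d - m'^2)/q,  a' = floor((a_0 + m')/q').
  step 1: m=29, q=46, a=1
  step 2: m=17, q=13, a=3
  step 3: m=22, q=31, a=1
  step 4: m=9, q=26, a=1
  step 5: m=17, q=23, a=2
  step 6: m=29, q=2, a=29
  step 7: m=29, q=23, a=2
  step 8: m=17, q=26, a=1
  step 9: m=9, q=31, a=1
  step 10: m=22, q=13, a=3
  step 11: m=17, q=46, a=1
  step 12: m=29, q=1, a=58
a_12 = 2*a_0 = 58, so the period closes here.
sqrt(887) = [29; 1, 3, 1, 1, 2, 29, 2, 1, 1, 3, 1, 58]
Period length = 12

12


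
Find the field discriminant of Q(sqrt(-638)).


For K = Q(sqrt(d)) with d squarefree: disc(K) = d if d = 1 mod 4, and disc(K) = 4d if d = 2 or 3 mod 4.
Here d = -638, and d mod 4 = 2.
d = 2 mod 4, not 1 (O_K = Z[sqrt(d)]), so disc(K) = 4d = 4 * (-638) = -2552

-2552


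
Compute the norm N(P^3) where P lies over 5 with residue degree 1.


N(P^a) = p^(a*f)
= 5^(3*1)
= 5^3
= 125

125


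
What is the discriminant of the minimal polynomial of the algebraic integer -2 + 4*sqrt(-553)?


The element -2 + 4*sqrt(-553) has minimal polynomial:
x^2 + 4*x + 8852
Discriminant = (4)^2 - 4*(8852)
= 16 - 35408
= -35392

-35392


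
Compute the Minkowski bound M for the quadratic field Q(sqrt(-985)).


d = -985, d mod 4 = 3, so disc(K) = 4d = -3940; |disc(K)| = 3940
Imaginary quadratic field, so n = 2, s = r2 = 1, r1 = 0
M = (n!/n^n) * (4/pi)^s * sqrt(|disc(K)|) = (2!/2^2) * (4/pi)^1 * sqrt(3940)
= 0.5 * 1.273240 * 62.769419
= 39.9603

39.9603


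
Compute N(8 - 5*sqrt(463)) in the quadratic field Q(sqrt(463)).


N(a + b*sqrt(d)) = a^2 - d*b^2
= (8)^2 - (463)*(-5)^2
= 64 - 11575
= -11511

-11511


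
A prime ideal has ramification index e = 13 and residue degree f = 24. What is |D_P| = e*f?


|D_P| = e * f
= 13 * 24
= 312

312


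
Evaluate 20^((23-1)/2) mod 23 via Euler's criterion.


p = 23 is prime and the exponent is (p-1)/2 = 11, so by Euler's criterion 20^11 = (20/23) = +1 or -1 mod 23.
Compute by square-and-multiply:
  11 = 8 + 2 + 1 (binary 1011)
  Repeated squaring mod 23: 20^1 = 20, 20^2 = 9, 20^4 = 12, 20^8 = 6
  20^11 = 20^8 * 20^2 * 20^1 = 6 * 9 * 20 mod 23
    6 * 9 = 54 = 8 mod 23
    8 * 20 = 160 = 22 mod 23
  20^11 = 22 mod 23
Result 22 = p - 1 = -1 mod 23: 20 is a quadratic non-residue mod 23. As a residue in [0, p-1] the value is 22.
20^11 mod 23 = 22

22


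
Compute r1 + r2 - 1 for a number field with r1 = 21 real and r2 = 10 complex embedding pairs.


By Dirichlet's unit theorem:
rank = r1 + r2 - 1
= 21 + 10 - 1
= 30

30


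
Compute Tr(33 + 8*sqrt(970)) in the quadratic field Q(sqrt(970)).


Tr(a + b*sqrt(d)) = (a + b*sqrt(d)) + (a - b*sqrt(d)) = 2a
= 2 * (33)
= 66

66


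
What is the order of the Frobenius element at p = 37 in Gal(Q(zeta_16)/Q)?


The Frobenius at p in Gal(Q(zeta_n)/Q) = (Z/nZ)* is the class of p, so its order is ord_16(37), the smallest k >= 1 with 37^k = 1 mod 16.
n = 16 = 2^4, phi(16) = 8; the order divides phi(n).
Divisors of 8: 1, 2, 4, 8
Repeated squaring mod 16: 37^1 = 5, 37^2 = 9, 37^4 = 1, 37^8 = 1
Test divisors in increasing order:
  k=1: 37^1 = 5 mod 16
  k=2: 37^2 = 9 mod 16
  k=4: 37^4 = 1 mod 16  <- first divisor giving 1
Order = 4

4


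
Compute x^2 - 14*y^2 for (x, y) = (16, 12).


x^2 - d*y^2
= 16^2 - 14*12^2
= 256 - 2016
= -1760

-1760


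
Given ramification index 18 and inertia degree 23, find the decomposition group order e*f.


|D_P| = e * f
= 18 * 23
= 414

414


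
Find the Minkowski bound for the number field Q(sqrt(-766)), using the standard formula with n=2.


d = -766, d mod 4 = 2, so disc(K) = 4d = -3064; |disc(K)| = 3064
Imaginary quadratic field, so n = 2, s = r2 = 1, r1 = 0
M = (n!/n^n) * (4/pi)^s * sqrt(|disc(K)|) = (2!/2^2) * (4/pi)^1 * sqrt(3064)
= 0.5 * 1.273240 * 55.353410
= 35.2391

35.2391


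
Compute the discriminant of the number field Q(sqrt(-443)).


For K = Q(sqrt(d)) with d squarefree: disc(K) = d if d = 1 mod 4, and disc(K) = 4d if d = 2 or 3 mod 4.
Here d = -443, and d mod 4 = 1.
d = 1 mod 4 (O_K = Z[(1+sqrt(d))/2]), so disc(K) = d = -443

-443


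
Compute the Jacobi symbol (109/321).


Compute (109/321) via quadratic reciprocity:
  reciprocity: (109/321) -> +(321/109)
  reduce: (103/109)
  reciprocity: (103/109) -> +(109/103)
  reduce: (6/103)
  pull out 2: (2/103) = +1  (since 103 mod 8 = 7)
  reciprocity: (3/103) -> -(103/3)
  reduce: (1/3)
  (1/3) = 1
Product of signs = -1

-1


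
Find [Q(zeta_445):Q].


The degree equals Euler's totient phi(445).
445 = 5 * 89
phi(445) = 352

352


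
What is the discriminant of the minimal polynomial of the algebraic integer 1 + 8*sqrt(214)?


The element 1 + 8*sqrt(214) has minimal polynomial:
x^2 - 2*x - 13695
Discriminant = (-2)^2 - 4*(-13695)
= 4 + 54780
= 54784

54784


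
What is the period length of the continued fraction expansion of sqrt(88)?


Run the CF algorithm for sqrt(88).
a_0 = floor(sqrt(88)) = 9; set m_0=0, q_0=1.
Recurrence: m' = q*a - m,  q' = (d - m'^2)/q,  a' = floor((a_0 + m')/q').
  step 1: m=9, q=7, a=2
  step 2: m=5, q=9, a=1
  step 3: m=4, q=8, a=1
  step 4: m=4, q=9, a=1
  step 5: m=5, q=7, a=2
  step 6: m=9, q=1, a=18
a_6 = 2*a_0 = 18, so the period closes here.
sqrt(88) = [9; 2, 1, 1, 1, 2, 18]
Period length = 6

6


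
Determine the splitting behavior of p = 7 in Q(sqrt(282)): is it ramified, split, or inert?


K = Q(sqrt(282)). Since d mod 4 = 2, disc(K) = 1128.
Check p | disc: 1128 mod 7 = 1.
p does not divide disc. Compute Legendre symbol (d/p):
2^((7-1)/2) mod 7 = 1
(d/p) = 1, so p splits: (p) = P*P' with e=1, f=1, g=2.
Therefore p is split.

split


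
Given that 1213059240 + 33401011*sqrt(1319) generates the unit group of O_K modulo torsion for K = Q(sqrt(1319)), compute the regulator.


epsilon = 1213059240 + 33401011*sqrt(1319)
= 2.4261e+09
R = ln(2.4261e+09)
= 21.6096

21.6096


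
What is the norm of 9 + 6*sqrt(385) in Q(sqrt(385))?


N(a + b*sqrt(d)) = a^2 - d*b^2
= (9)^2 - (385)*(6)^2
= 81 - 13860
= -13779

-13779


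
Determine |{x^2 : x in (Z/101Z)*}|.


For prime p, the number of non-zero quadratic residues is (p-1)/2.
= (101-1)/2
= 50

50


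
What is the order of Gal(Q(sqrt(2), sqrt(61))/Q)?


The 2 square roots of distinct primes are multiplicatively independent over Q,
so [K:Q] = 2^2 and Gal(K/Q) is isomorphic to (Z/2Z)^2.
|Gal| = 2^2 = 4

4


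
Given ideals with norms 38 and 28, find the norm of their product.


N(IJ) = N(I) * N(J)
= 38 * 28
= 1064

1064


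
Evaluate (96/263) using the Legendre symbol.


p = 263 is prime, so compute (96/263) with the reciprocity algorithm (Jacobi-symbol steps: pull out 2s via (2/n), flip via reciprocity, reduce):
  pull out 2: (2/263) = +1  (since 263 mod 8 = 7)
  pull out 2: (2/263) = +1  (since 263 mod 8 = 7)
  pull out 2: (2/263) = +1  (since 263 mod 8 = 7)
  pull out 2: (2/263) = +1  (since 263 mod 8 = 7)
  pull out 2: (2/263) = +1  (since 263 mod 8 = 7)
  reciprocity: (3/263) -> -(263/3)
  reduce: (2/3)
  pull out 2: (2/3) = -1  (since 3 mod 8 = 3)
  (1/3) = 1
Product of signs = 1
(96/263) = 1

1


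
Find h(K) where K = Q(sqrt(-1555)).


K = Q(sqrt(-1555)). d mod 4 = 1, so D = disc(K) = d = -1555
h(K) equals the number of primitive reduced positive-definite forms (a, b, c) = a*x^2 + b*x*y + c*y^2 with b^2 - 4ac = D,
where reduced means |b| <= a <= c, with b >= 0 whenever |b| = a or a = c, and primitive means gcd(a, b, c) = 1.
Reduced forces 3a^2 <= |D| = 1555, so 1 <= a <= 22; b must have the parity of D, and c = (b^2 - D)/(4a) must be an integer >= a.
Enumerate a = 1..22, b in [-a, a]:
  a=1: (1, 1, 389)  [1]
  a=2..4: none
  a=5: (5, 5, 79)  [1]
  a=6..16: none
  a=17: (17, -3, 23), (17, 3, 23)  [2]
  a=18..22: none
Total reduced forms: 1 + 1 + 2 = 4
h = 4

4


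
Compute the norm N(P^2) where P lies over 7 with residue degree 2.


N(P^a) = p^(a*f)
= 7^(2*2)
= 7^4
= 2401

2401


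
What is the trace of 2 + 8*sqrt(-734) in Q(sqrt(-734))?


Tr(a + b*sqrt(d)) = (a + b*sqrt(d)) + (a - b*sqrt(d)) = 2a
= 2 * (2)
= 4

4


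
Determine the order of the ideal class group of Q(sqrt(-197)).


K = Q(sqrt(-197)). d mod 4 = 3, so D = disc(K) = 4d = -788
h(K) equals the number of primitive reduced positive-definite forms (a, b, c) = a*x^2 + b*x*y + c*y^2 with b^2 - 4ac = D,
where reduced means |b| <= a <= c, with b >= 0 whenever |b| = a or a = c, and primitive means gcd(a, b, c) = 1.
Reduced forces 3a^2 <= |D| = 788, so 1 <= a <= 16; b must have the parity of D, and c = (b^2 - D)/(4a) must be an integer >= a.
Enumerate a = 1..16, b in [-a, a]:
  a=1: (1, 0, 197)  [1]
  a=2: (2, 2, 99)  [1]
  a=3: (3, -2, 66), (3, 2, 66)  [2]
  a=4..5: none
  a=6: (6, -2, 33), (6, 2, 33)  [2]
  a=7..8: none
  a=9: (9, -2, 22), (9, 2, 22)  [2]
  a=10: none
  a=11: (11, -2, 18), (11, 2, 18)  [2]
  a=12..16: none
Total reduced forms: 1 + 1 + 2 + 2 + 2 + 2 = 10
h = 10

10


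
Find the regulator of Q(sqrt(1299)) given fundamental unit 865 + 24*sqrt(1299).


epsilon = 865 + 24*sqrt(1299)
= 1729.9994
R = ln(1729.9994)
= 7.4559

7.4559


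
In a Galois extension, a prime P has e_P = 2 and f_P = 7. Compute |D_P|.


|D_P| = e * f
= 2 * 7
= 14

14


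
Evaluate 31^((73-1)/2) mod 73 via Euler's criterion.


p = 73 is prime and the exponent is (p-1)/2 = 36, so by Euler's criterion 31^36 = (31/73) = +1 or -1 mod 73.
Compute by square-and-multiply:
  36 = 32 + 4 (binary 100100)
  Repeated squaring mod 73: 31^1 = 31, 31^2 = 12, 31^4 = 71, 31^8 = 4, 31^16 = 16, 31^32 = 37
  31^36 = 31^32 * 31^4 = 37 * 71 mod 73
    37 * 71 = 2627 = 72 mod 73
  31^36 = 72 mod 73
Result 72 = p - 1 = -1 mod 73: 31 is a quadratic non-residue mod 73. As a residue in [0, p-1] the value is 72.
31^36 mod 73 = 72

72


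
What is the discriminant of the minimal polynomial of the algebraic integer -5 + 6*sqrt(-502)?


The element -5 + 6*sqrt(-502) has minimal polynomial:
x^2 + 10*x + 18097
Discriminant = (10)^2 - 4*(18097)
= 100 - 72388
= -72288

-72288


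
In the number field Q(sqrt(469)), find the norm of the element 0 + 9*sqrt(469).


N(a + b*sqrt(d)) = a^2 - d*b^2
= (0)^2 - (469)*(9)^2
= 0 - 37989
= -37989

-37989


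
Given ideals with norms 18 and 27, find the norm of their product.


N(IJ) = N(I) * N(J)
= 18 * 27
= 486

486


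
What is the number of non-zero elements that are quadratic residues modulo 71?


For prime p, the number of non-zero quadratic residues is (p-1)/2.
= (71-1)/2
= 35

35


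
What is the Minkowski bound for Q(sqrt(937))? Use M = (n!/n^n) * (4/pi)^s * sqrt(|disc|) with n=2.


d = 937, d mod 4 = 1, so disc(K) = d = 937; |disc(K)| = 937
Real quadratic field, so n = 2, s = r2 = 0, r1 = 2
M = (n!/n^n) * (4/pi)^s * sqrt(|disc(K)|) = (2!/2^2) * (4/pi)^0 * sqrt(937)
= 0.5 * 1.000000 * 30.610456
= 15.3052

15.3052


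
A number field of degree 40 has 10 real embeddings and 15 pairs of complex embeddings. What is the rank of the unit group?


By Dirichlet's unit theorem:
rank = r1 + r2 - 1
= 10 + 15 - 1
= 24

24


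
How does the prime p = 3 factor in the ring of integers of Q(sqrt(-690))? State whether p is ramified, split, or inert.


K = Q(sqrt(-690)). Since d mod 4 = 2, disc(K) = -2760.
Check p | disc: -2760 mod 3 = 0.
p divides disc, so p ramifies: (p) = P^2 with e=2, f=1, g=1.
Therefore p is ramified.

ramified


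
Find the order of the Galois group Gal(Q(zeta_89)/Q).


|Gal(Q(zeta_89)/Q)| = phi(89)
= 88

88


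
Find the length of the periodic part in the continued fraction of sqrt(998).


Run the CF algorithm for sqrt(998).
a_0 = floor(sqrt(998)) = 31; set m_0=0, q_0=1.
Recurrence: m' = q*a - m,  q' = (d - m'^2)/q,  a' = floor((a_0 + m')/q').
  step 1: m=31, q=37, a=1
  step 2: m=6, q=26, a=1
  step 3: m=20, q=23, a=2
  step 4: m=26, q=14, a=4
  step 5: m=30, q=7, a=8
  step 6: m=26, q=46, a=1
  step 7: m=20, q=13, a=3
  step 8: m=19, q=49, a=1
  step 9: m=30, q=2, a=30
  step 10: m=30, q=49, a=1
  step 11: m=19, q=13, a=3
  step 12: m=20, q=46, a=1
  step 13: m=26, q=7, a=8
  step 14: m=30, q=14, a=4
  step 15: m=26, q=23, a=2
  step 16: m=20, q=26, a=1
  step 17: m=6, q=37, a=1
  step 18: m=31, q=1, a=62
a_18 = 2*a_0 = 62, so the period closes here.
sqrt(998) = [31; 1, 1, 2, 4, 8, 1, 3, 1, 30, 1, 3, 1, 8, 4, 2, 1, 1, 62]
Period length = 18

18


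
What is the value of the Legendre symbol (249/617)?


p = 617 is prime, so compute (249/617) with the reciprocity algorithm (Jacobi-symbol steps: pull out 2s via (2/n), flip via reciprocity, reduce):
  reciprocity: (249/617) -> +(617/249)
  reduce: (119/249)
  reciprocity: (119/249) -> +(249/119)
  reduce: (11/119)
  reciprocity: (11/119) -> -(119/11)
  reduce: (9/11)
  reciprocity: (9/11) -> +(11/9)
  reduce: (2/9)
  pull out 2: (2/9) = +1  (since 9 mod 8 = 1)
  (1/9) = 1
Product of signs = -1
(249/617) = -1

-1


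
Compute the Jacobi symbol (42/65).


Compute (42/65) via quadratic reciprocity:
  pull out 2: (2/65) = +1  (since 65 mod 8 = 1)
  reciprocity: (21/65) -> +(65/21)
  reduce: (2/21)
  pull out 2: (2/21) = -1  (since 21 mod 8 = 5)
  (1/21) = 1
Product of signs = -1

-1


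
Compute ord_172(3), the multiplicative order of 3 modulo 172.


We want ord_172(3), the smallest k >= 1 with 3^k = 1 mod 172.
n = 172 = 2^2 * 43, phi(172) = 84; the order divides phi(n).
Divisors of 84: 1, 2, 3, 4, 6, 7, 12, 14, 21, 28, 42, 84
Repeated squaring mod 172: 3^1 = 3, 3^2 = 9, 3^4 = 81, 3^8 = 25, 3^16 = 109, 3^32 = 13, 3^64 = 169
Test divisors in increasing order:
  k=1: 3^1 = 3 mod 172
  k=2: 3^2 = 9 mod 172
  k=3: 3^3 = 9 * 3 = 27 mod 172
  k=4: 3^4 = 81 mod 172
  k=6: 3^6 = 81 * 9 = 41 mod 172
  k=7: 3^7 = 81 * 9 * 3 = 123 mod 172
  k=12: 3^12 = 25 * 81 = 133 mod 172
  k=14: 3^14 = 25 * 81 * 9 = 165 mod 172
  k=21: 3^21 = 109 * 81 * 3 = 171 mod 172
  k=28: 3^28 = 109 * 25 * 81 = 49 mod 172
  k=42: 3^42 = 13 * 25 * 9 = 1 mod 172  <- first divisor giving 1
Order = 42

42


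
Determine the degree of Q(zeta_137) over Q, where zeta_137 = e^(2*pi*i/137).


The degree equals Euler's totient phi(137).
137 = 137
phi(137) = 136

136


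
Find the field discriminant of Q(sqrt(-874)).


For K = Q(sqrt(d)) with d squarefree: disc(K) = d if d = 1 mod 4, and disc(K) = 4d if d = 2 or 3 mod 4.
Here d = -874, and d mod 4 = 2.
d = 2 mod 4, not 1 (O_K = Z[sqrt(d)]), so disc(K) = 4d = 4 * (-874) = -3496

-3496


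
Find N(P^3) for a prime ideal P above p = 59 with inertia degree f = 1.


N(P^a) = p^(a*f)
= 59^(3*1)
= 59^3
= 205379

205379


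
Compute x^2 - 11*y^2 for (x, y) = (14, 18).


x^2 - d*y^2
= 14^2 - 11*18^2
= 196 - 3564
= -3368

-3368


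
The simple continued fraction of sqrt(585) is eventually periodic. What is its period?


Run the CF algorithm for sqrt(585).
a_0 = floor(sqrt(585)) = 24; set m_0=0, q_0=1.
Recurrence: m' = q*a - m,  q' = (d - m'^2)/q,  a' = floor((a_0 + m')/q').
  step 1: m=24, q=9, a=5
  step 2: m=21, q=16, a=2
  step 3: m=11, q=29, a=1
  step 4: m=18, q=9, a=4
  step 5: m=18, q=29, a=1
  step 6: m=11, q=16, a=2
  step 7: m=21, q=9, a=5
  step 8: m=24, q=1, a=48
a_8 = 2*a_0 = 48, so the period closes here.
sqrt(585) = [24; 5, 2, 1, 4, 1, 2, 5, 48]
Period length = 8

8


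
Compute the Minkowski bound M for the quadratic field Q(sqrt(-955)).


d = -955, d mod 4 = 1, so disc(K) = d = -955; |disc(K)| = 955
Imaginary quadratic field, so n = 2, s = r2 = 1, r1 = 0
M = (n!/n^n) * (4/pi)^s * sqrt(|disc(K)|) = (2!/2^2) * (4/pi)^1 * sqrt(955)
= 0.5 * 1.273240 * 30.903074
= 19.6735

19.6735


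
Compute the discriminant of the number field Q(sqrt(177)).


For K = Q(sqrt(d)) with d squarefree: disc(K) = d if d = 1 mod 4, and disc(K) = 4d if d = 2 or 3 mod 4.
Here d = 177, and d mod 4 = 1.
d = 1 mod 4 (O_K = Z[(1+sqrt(d))/2]), so disc(K) = d = 177

177


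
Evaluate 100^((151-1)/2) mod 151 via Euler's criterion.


p = 151 is prime and the exponent is (p-1)/2 = 75, so by Euler's criterion 100^75 = (100/151) = +1 or -1 mod 151.
Compute by square-and-multiply:
  75 = 64 + 8 + 2 + 1 (binary 1001011)
  Repeated squaring mod 151: 100^1 = 100, 100^2 = 34, 100^4 = 99, 100^8 = 137, 100^16 = 45, 100^32 = 62, 100^64 = 69
  100^75 = 100^64 * 100^8 * 100^2 * 100^1 = 69 * 137 * 34 * 100 mod 151
    69 * 137 = 9453 = 91 mod 151
    91 * 34 = 3094 = 74 mod 151
    74 * 100 = 7400 = 1 mod 151
  100^75 = 1 mod 151
Result 1: 100 is a quadratic residue mod 151.
100^75 mod 151 = 1

1


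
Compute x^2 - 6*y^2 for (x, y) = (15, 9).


x^2 - d*y^2
= 15^2 - 6*9^2
= 225 - 486
= -261

-261


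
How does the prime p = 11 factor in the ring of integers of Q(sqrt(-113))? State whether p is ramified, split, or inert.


K = Q(sqrt(-113)). Since d mod 4 = 3, disc(K) = -452.
Check p | disc: -452 mod 11 = 10.
p does not divide disc. Compute Legendre symbol (d/p):
8^((11-1)/2) mod 11 = -1
(d/p) = -1, so p is inert: (p) stays prime with e=1, f=2, g=1.
Therefore p is inert.

inert


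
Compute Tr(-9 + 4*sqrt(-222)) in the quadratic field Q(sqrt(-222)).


Tr(a + b*sqrt(d)) = (a + b*sqrt(d)) + (a - b*sqrt(d)) = 2a
= 2 * (-9)
= -18

-18


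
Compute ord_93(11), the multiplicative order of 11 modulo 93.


We want ord_93(11), the smallest k >= 1 with 11^k = 1 mod 93.
n = 93 = 3 * 31, phi(93) = 60; the order divides phi(n).
Divisors of 60: 1, 2, 3, 4, 5, 6, 10, 12, 15, 20, 30, 60
Repeated squaring mod 93: 11^1 = 11, 11^2 = 28, 11^4 = 40, 11^8 = 19, 11^16 = 82, 11^32 = 28
Test divisors in increasing order:
  k=1: 11^1 = 11 mod 93
  k=2: 11^2 = 28 mod 93
  k=3: 11^3 = 28 * 11 = 29 mod 93
  k=4: 11^4 = 40 mod 93
  k=5: 11^5 = 40 * 11 = 68 mod 93
  k=6: 11^6 = 40 * 28 = 4 mod 93
  k=10: 11^10 = 19 * 28 = 67 mod 93
  k=12: 11^12 = 19 * 40 = 16 mod 93
  k=15: 11^15 = 19 * 40 * 28 * 11 = 92 mod 93
  k=20: 11^20 = 82 * 40 = 25 mod 93
  k=30: 11^30 = 82 * 19 * 40 * 28 = 1 mod 93  <- first divisor giving 1
Order = 30

30


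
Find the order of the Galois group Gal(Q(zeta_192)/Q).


|Gal(Q(zeta_192)/Q)| = phi(192)
= 64

64


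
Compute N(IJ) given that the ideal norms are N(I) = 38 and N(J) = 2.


N(IJ) = N(I) * N(J)
= 38 * 2
= 76

76


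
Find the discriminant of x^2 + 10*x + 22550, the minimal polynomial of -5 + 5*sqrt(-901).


The element -5 + 5*sqrt(-901) has minimal polynomial:
x^2 + 10*x + 22550
Discriminant = (10)^2 - 4*(22550)
= 100 - 90200
= -90100

-90100


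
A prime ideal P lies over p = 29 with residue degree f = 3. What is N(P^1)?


N(P^a) = p^(a*f)
= 29^(1*3)
= 29^3
= 24389

24389


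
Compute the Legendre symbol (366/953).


p = 953 is prime, so compute (366/953) with the reciprocity algorithm (Jacobi-symbol steps: pull out 2s via (2/n), flip via reciprocity, reduce):
  pull out 2: (2/953) = +1  (since 953 mod 8 = 1)
  reciprocity: (183/953) -> +(953/183)
  reduce: (38/183)
  pull out 2: (2/183) = +1  (since 183 mod 8 = 7)
  reciprocity: (19/183) -> -(183/19)
  reduce: (12/19)
  pull out 2: (2/19) = -1  (since 19 mod 8 = 3)
  pull out 2: (2/19) = -1  (since 19 mod 8 = 3)
  reciprocity: (3/19) -> -(19/3)
  reduce: (1/3)
  (1/3) = 1
Product of signs = 1
(366/953) = 1

1


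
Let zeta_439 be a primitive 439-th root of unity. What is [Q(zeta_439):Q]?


The degree equals Euler's totient phi(439).
439 = 439
phi(439) = 438

438


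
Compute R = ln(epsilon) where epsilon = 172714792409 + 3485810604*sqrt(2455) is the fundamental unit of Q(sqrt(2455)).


epsilon = 172714792409 + 3485810604*sqrt(2455)
= 3.4543e+11
R = ln(3.4543e+11)
= 26.5681

26.5681


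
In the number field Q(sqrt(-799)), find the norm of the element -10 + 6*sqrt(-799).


N(a + b*sqrt(d)) = a^2 - d*b^2
= (-10)^2 - (-799)*(6)^2
= 100 + 28764
= 28864

28864


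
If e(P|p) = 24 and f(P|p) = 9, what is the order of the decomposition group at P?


|D_P| = e * f
= 24 * 9
= 216

216


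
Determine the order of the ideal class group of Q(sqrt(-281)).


K = Q(sqrt(-281)). d mod 4 = 3, so D = disc(K) = 4d = -1124
h(K) equals the number of primitive reduced positive-definite forms (a, b, c) = a*x^2 + b*x*y + c*y^2 with b^2 - 4ac = D,
where reduced means |b| <= a <= c, with b >= 0 whenever |b| = a or a = c, and primitive means gcd(a, b, c) = 1.
Reduced forces 3a^2 <= |D| = 1124, so 1 <= a <= 19; b must have the parity of D, and c = (b^2 - D)/(4a) must be an integer >= a.
Enumerate a = 1..19, b in [-a, a]:
  a=1: (1, 0, 281)  [1]
  a=2: (2, 2, 141)  [1]
  a=3: (3, -2, 94), (3, 2, 94)  [2]
  a=4: none
  a=5: (5, -4, 57), (5, 4, 57)  [2]
  a=6: (6, -2, 47), (6, 2, 47)  [2]
  a=7..8: none
  a=9: (9, -8, 33), (9, 8, 33)  [2]
  a=10: (10, -6, 29), (10, 6, 29)  [2]
  a=11: (11, -8, 27), (11, 8, 27)  [2]
  a=12..14: none
  a=15: (15, -14, 22), (15, -4, 19), (15, 4, 19), (15, 14, 22)  [4]
  a=16: none
  a=17: (17, -10, 18), (17, 10, 18)  [2]
  a=18..19: none
Total reduced forms: 1 + 1 + 2 + 2 + 2 + 2 + 2 + 2 + 4 + 2 = 20
h = 20

20


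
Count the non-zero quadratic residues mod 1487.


For prime p, the number of non-zero quadratic residues is (p-1)/2.
= (1487-1)/2
= 743

743


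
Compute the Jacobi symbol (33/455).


Compute (33/455) via quadratic reciprocity:
  reciprocity: (33/455) -> +(455/33)
  reduce: (26/33)
  pull out 2: (2/33) = +1  (since 33 mod 8 = 1)
  reciprocity: (13/33) -> +(33/13)
  reduce: (7/13)
  reciprocity: (7/13) -> +(13/7)
  reduce: (6/7)
  pull out 2: (2/7) = +1  (since 7 mod 8 = 7)
  reciprocity: (3/7) -> -(7/3)
  reduce: (1/3)
  (1/3) = 1
Product of signs = -1

-1


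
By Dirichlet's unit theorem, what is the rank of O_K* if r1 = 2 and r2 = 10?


By Dirichlet's unit theorem:
rank = r1 + r2 - 1
= 2 + 10 - 1
= 11

11


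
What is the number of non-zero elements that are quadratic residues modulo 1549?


For prime p, the number of non-zero quadratic residues is (p-1)/2.
= (1549-1)/2
= 774

774


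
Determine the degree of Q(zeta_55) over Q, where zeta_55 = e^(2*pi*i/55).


The degree equals Euler's totient phi(55).
55 = 5 * 11
phi(55) = 40

40


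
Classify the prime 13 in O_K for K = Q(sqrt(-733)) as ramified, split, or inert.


K = Q(sqrt(-733)). Since d mod 4 = 3, disc(K) = -2932.
Check p | disc: -2932 mod 13 = 6.
p does not divide disc. Compute Legendre symbol (d/p):
8^((13-1)/2) mod 13 = -1
(d/p) = -1, so p is inert: (p) stays prime with e=1, f=2, g=1.
Therefore p is inert.

inert


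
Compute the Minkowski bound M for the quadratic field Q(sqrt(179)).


d = 179, d mod 4 = 3, so disc(K) = 4d = 716; |disc(K)| = 716
Real quadratic field, so n = 2, s = r2 = 0, r1 = 2
M = (n!/n^n) * (4/pi)^s * sqrt(|disc(K)|) = (2!/2^2) * (4/pi)^0 * sqrt(716)
= 0.5 * 1.000000 * 26.758176
= 13.3791

13.3791


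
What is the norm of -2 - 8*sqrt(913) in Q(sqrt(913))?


N(a + b*sqrt(d)) = a^2 - d*b^2
= (-2)^2 - (913)*(-8)^2
= 4 - 58432
= -58428

-58428


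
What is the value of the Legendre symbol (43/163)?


p = 163 is prime, so compute (43/163) with the reciprocity algorithm (Jacobi-symbol steps: pull out 2s via (2/n), flip via reciprocity, reduce):
  reciprocity: (43/163) -> -(163/43)
  reduce: (34/43)
  pull out 2: (2/43) = -1  (since 43 mod 8 = 3)
  reciprocity: (17/43) -> +(43/17)
  reduce: (9/17)
  reciprocity: (9/17) -> +(17/9)
  reduce: (8/9)
  pull out 2: (2/9) = +1  (since 9 mod 8 = 1)
  pull out 2: (2/9) = +1  (since 9 mod 8 = 1)
  pull out 2: (2/9) = +1  (since 9 mod 8 = 1)
  (1/9) = 1
Product of signs = 1
(43/163) = 1

1


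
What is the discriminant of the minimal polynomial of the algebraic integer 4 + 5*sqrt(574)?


The element 4 + 5*sqrt(574) has minimal polynomial:
x^2 - 8*x - 14334
Discriminant = (-8)^2 - 4*(-14334)
= 64 + 57336
= 57400

57400


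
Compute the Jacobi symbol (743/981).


Compute (743/981) via quadratic reciprocity:
  reciprocity: (743/981) -> +(981/743)
  reduce: (238/743)
  pull out 2: (2/743) = +1  (since 743 mod 8 = 7)
  reciprocity: (119/743) -> -(743/119)
  reduce: (29/119)
  reciprocity: (29/119) -> +(119/29)
  reduce: (3/29)
  reciprocity: (3/29) -> +(29/3)
  reduce: (2/3)
  pull out 2: (2/3) = -1  (since 3 mod 8 = 3)
  (1/3) = 1
Product of signs = 1

1
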